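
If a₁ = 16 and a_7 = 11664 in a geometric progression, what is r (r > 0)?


r^(n-1) = aₙ/a₁
r^6 = 11664/16 = 729
r = 729^(1/6)
= ±3; taking r > 0 gives r = 3

r = 3


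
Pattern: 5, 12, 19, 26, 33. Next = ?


Pattern: arithmetic (d=7)
Terms: 5, 12, 19, 26, 33
Next term = 40

Next term = 40


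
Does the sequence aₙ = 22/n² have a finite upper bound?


a₁ = 22, a₂ = 22/4, a₃ = 22/9, ...
0 < aₙ ≤ 22 for all n ≥ 1
The sequence IS bounded

Bounded (0 < aₙ ≤ 22)


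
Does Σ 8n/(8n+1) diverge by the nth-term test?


lim(n→∞) 8n/(8n+1) = 8/8 = 1  (divide numerator and denominator by n)
lim aₙ = 1 ≠ 0 → series DIVERGES

Diverges (lim aₙ = 1 ≠ 0)


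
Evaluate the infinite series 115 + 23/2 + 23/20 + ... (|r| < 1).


S∞ = a₁/(1-r) = 115/(1 - 1/10)
= 115/(9/10)
= 1150/9

S∞ = 1150/9


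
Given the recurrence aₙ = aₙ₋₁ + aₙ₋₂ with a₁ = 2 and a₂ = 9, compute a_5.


Computing iteratively: 2, 9, 11, 20, 31
a_5 = 31

a_5 = 31


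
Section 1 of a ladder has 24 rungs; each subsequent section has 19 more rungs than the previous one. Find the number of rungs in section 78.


aₙ = a₁ + (n-1)d
= 24 + (78-1)×19
= 24 + 1463
= 1487

a_78 = 1487


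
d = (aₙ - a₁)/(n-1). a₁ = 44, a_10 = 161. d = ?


d = (aₙ - a₁)/(n-1)
= (161 - 44)/(10-1)
= 117/9 = 13

d = 13


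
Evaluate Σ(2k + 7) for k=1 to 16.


Σ(2k+7) = 2·Σk + 7·n
= 2·136 + 7·16
= 272 + 112 = 384

Σ = 384


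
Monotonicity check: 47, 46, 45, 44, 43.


Differences: -1, -1, -1, -1
All differences < 0 → strictly DECREASING

Monotonically decreasing


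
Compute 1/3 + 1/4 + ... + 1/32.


Σₖ₌3^32 1/k = 1/3 + 1/4 + 1/5 + ... + 1/32
= 369455796282239/144403552893600
≈ 2.5585

Sum = 369455796282239/144403552893600 ≈ 2.5585


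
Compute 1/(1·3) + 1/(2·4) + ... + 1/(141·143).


1/(k(k+2)) = (1/2)·(1/k - 1/(k+2)) (partial fractions)
Telescoping: Σ = (1/2)·(1 + 1/2 - 1/142 - 1/143) = 15087/20306

Sum = 15087/20306


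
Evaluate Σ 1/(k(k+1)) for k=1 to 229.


1/(k(k+1)) = 1/k - 1/(k+1) (partial fractions)
Telescoping: Σ = 1 - 1/230 = 229/230

Sum = 229/230


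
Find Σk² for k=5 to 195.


Σₖ₌5^195 k² = Σₖ₌₁^195 k² − Σₖ₌₁^4 k²
= 195·196·391/6 − 4·5·9/6
= 2490670 − 30 = 2490640

Σk² = 2490640


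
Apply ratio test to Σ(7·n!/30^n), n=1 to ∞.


aₙ = 7·n!/30^n
a_{n+1}/aₙ = (n+1)!/30^(n+1) × 30^n/n!  (constant 7 cancels)
= (n+1)/30
L = lim(n→∞) (n+1)/30 = ∞
L > 1 → series DIVERGES

Diverges (ratio test: L = ∞ > 1)


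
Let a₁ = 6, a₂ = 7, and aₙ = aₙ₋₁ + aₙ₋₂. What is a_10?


Computing iteratively: 6, 7, 13, 20, 33, 53, 86, 139, 225, 364
a_10 = 364

a_10 = 364


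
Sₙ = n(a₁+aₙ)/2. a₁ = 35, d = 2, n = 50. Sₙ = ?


aₙ = 35 + (50-1)×2 = 133
Sₙ = n(a₁+aₙ)/2 = 50×(35+133)/2
= 50×168/2 = 4200

S_50 = 4200


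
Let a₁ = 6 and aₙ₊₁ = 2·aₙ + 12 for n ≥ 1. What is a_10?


Computing step by step:
a_1 = 6
a_2 = 24
a_3 = 60
a_4 = 132
a_5 = 276
a_6 = 564
a_7 = 1140
a_8 = 2292
a_9 = 4596
a_10 = 9204


a_10 = 9204


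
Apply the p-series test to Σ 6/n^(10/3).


p-series test: Σ c/n^p converges if p > 1, diverges if p ≤ 1 (constant c > 0 doesn't affect convergence).
p = 10/3
10/3 > 1 → CONVERGES

Converges (p = 10/3 > 1)


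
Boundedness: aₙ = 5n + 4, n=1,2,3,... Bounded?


aₙ = 5n + 4 → as n→∞, aₙ→∞
No finite upper bound exists
The sequence is UNBOUNDED

Unbounded (aₙ → ∞ as n → ∞)


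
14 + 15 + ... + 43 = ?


Σₖ₌14^43 k = Σₖ₌₁^43 k − Σₖ₌₁^13 k
= 43·44/2 − 13·14/2
= 946 − 91 = 855

Σk = 855


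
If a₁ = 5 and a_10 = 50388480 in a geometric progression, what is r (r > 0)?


r^(n-1) = aₙ/a₁
r^9 = 50388480/5 = 10077696
r = 10077696^(1/9)
= 6

r = 6


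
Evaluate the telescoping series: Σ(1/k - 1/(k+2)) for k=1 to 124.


Telescoping with gap 2: two head and two tail terms survive.
= (1 + 1/2) - (1/125 + 1/126)
= 3/2 - 1/125 - 1/126 = 11687/7875

Sum = 11687/7875


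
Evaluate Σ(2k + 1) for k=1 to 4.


Σ(2k+1) = 2·Σk + 1·n
= 2·10 + 1·4
= 20 + 4 = 24

Σ = 24


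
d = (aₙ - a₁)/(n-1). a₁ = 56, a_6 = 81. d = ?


d = (aₙ - a₁)/(n-1)
= (81 - 56)/(6-1)
= 25/5 = 5

d = 5


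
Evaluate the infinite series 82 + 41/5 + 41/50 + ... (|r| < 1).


S∞ = a₁/(1-r) = 82/(1 - 1/10)
= 82/(9/10)
= 820/9

S∞ = 820/9


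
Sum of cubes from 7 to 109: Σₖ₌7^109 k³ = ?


Σₖ₌7^109 k³ = [109·110/2]² − [6·7/2]²
= 35940025 − 441 = 35939584

Σk³ = 35939584


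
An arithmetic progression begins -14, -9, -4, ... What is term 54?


aₙ = a₁ + (n-1)d
= -14 + (54-1)×5
= -14 + 265
= 251

a_54 = 251


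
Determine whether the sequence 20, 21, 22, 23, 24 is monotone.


Differences: 1, 1, 1, 1
All differences > 0 → strictly INCREASING

Monotonically increasing


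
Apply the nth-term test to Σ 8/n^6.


lim(n→∞) 8/n^6 = 0
lim aₙ = 0 → nth-term test is INCONCLUSIVE
(Need other tests; this is actually a convergent p-series with p=6 > 1)

Inconclusive (lim aₙ = 0; need another test)


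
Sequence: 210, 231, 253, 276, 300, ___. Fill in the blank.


Pattern: triangular numbers: n(n+1)/2
Terms: 210, 231, 253, 276, 300
Next term = 325

Next term = 325


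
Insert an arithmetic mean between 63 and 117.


AM = (63 + 117)/2 = 180/2 = 90

AM = 90


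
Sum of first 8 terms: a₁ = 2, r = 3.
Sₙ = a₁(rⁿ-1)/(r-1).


Sₙ = 2×(3^8 - 1)/(3 - 1)
= 2×(6561 - 1)/2
= 2×6560/2
= 6560

S_8 = 6560


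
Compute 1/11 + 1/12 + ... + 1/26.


Σₖ₌11^26 1/k = 1/11 + 1/12 + 1/13 + ... + 1/26
= 24775394731/26771144400
≈ 0.9255

Sum = 24775394731/26771144400 ≈ 0.9255


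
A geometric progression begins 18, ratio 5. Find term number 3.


aₙ = a₁·r^(n-1)
= 18×5^2
= 18×25
= 450

a_3 = 450


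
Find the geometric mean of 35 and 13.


GM = √(35×13) = √455 = 21.3307

GM = 21.3307


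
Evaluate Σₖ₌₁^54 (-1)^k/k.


S = -1 + 1/2 - 1/3 + 1/4 - 1/5 + 1/6 - 1/7 + 1/8 ± ...
= -0.684
(Full series converges to -ln(2) ≈ -0.6931)

S_54 = -0.684


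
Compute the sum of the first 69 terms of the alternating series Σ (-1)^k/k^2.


S = -1 + 1/4 - 1/9 + 1/16 - 1/25 + 1/36 - 1/49 + 1/64 ± ...
= -0.8226
(Full series converges to -π²/12 ≈ -0.8225)

S_69 = -0.8226


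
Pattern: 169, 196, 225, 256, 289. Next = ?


Pattern: perfect squares: n²
Terms: 169, 196, 225, 256, 289
Next term = 324

Next term = 324


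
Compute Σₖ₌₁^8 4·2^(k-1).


Sₙ = 4×(2^8 - 1)/(2 - 1)
= 4×(256 - 1)/1
= 4×255/1
= 1020

S_8 = 1020


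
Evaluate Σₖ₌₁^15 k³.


n(n+1)/2 = 15×16/2 = 120
Σk³ = 120² = 14400

Σk³ = 14400


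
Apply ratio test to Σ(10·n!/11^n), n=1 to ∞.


aₙ = 10·n!/11^n
a_{n+1}/aₙ = (n+1)!/11^(n+1) × 11^n/n!  (constant 10 cancels)
= (n+1)/11
L = lim(n→∞) (n+1)/11 = ∞
L > 1 → series DIVERGES

Diverges (ratio test: L = ∞ > 1)


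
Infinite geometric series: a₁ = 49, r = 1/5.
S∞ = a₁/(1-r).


S∞ = a₁/(1-r) = 49/(1 - 1/5)
= 49/(4/5)
= 245/4

S∞ = 245/4


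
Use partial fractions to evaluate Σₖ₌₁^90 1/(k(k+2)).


1/(k(k+2)) = (1/2)·(1/k - 1/(k+2)) (partial fractions)
Telescoping: Σ = (1/2)·(1 + 1/2 - 1/91 - 1/92) = 12375/16744

Sum = 12375/16744


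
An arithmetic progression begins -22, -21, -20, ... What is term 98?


aₙ = a₁ + (n-1)d
= -22 + (98-1)×1
= -22 + 97
= 75

a_98 = 75


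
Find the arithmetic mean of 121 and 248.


AM = (121 + 248)/2 = 369/2 = 184.5

AM = 184.5


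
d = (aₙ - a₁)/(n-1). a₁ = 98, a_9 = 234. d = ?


d = (aₙ - a₁)/(n-1)
= (234 - 98)/(9-1)
= 136/8 = 17

d = 17


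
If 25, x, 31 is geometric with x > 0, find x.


GM = √(25×31) = √775 = 27.8388

GM = 27.8388


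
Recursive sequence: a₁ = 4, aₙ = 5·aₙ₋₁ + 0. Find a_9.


Computing step by step:
a_1 = 4
a_2 = 20
a_3 = 100
a_4 = 500
a_5 = 2500
a_6 = 12500
a_7 = 62500
a_8 = 312500
a_9 = 1562500


a_9 = 1562500


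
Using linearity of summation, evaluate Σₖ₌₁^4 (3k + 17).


Σ(3k+17) = 3·Σk + 17·n
= 3·10 + 17·4
= 30 + 68 = 98

Σ = 98


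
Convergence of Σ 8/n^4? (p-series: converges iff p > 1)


p-series test: Σ c/n^p converges if p > 1, diverges if p ≤ 1 (constant c > 0 doesn't affect convergence).
p = 4
4 > 1 → CONVERGES

Converges (p = 4 > 1)


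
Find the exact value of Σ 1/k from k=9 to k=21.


Σₖ₌9^21 1/k = 1/9 + 1/10 + 1/11 + ... + 1/21
= 23990607/25865840
≈ 0.9275

Sum = 23990607/25865840 ≈ 0.9275


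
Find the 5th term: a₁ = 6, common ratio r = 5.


aₙ = a₁·r^(n-1)
= 6×5^4
= 6×625
= 3750

a_5 = 3750


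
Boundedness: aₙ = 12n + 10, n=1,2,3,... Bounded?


aₙ = 12n + 10 → as n→∞, aₙ→∞
No finite upper bound exists
The sequence is UNBOUNDED

Unbounded (aₙ → ∞ as n → ∞)


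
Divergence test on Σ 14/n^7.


lim(n→∞) 14/n^7 = 0
lim aₙ = 0 → nth-term test is INCONCLUSIVE
(Need other tests; this is actually a convergent p-series with p=7 > 1)

Inconclusive (lim aₙ = 0; need another test)


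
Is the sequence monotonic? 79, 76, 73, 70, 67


Differences: -3, -3, -3, -3
All differences < 0 → strictly DECREASING

Monotonically decreasing


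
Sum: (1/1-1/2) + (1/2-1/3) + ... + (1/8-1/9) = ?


Telescoping: adjacent terms cancel.
= 1/1 - 1/9
= 1 - 1/9 = 8/9

Sum = 8/9


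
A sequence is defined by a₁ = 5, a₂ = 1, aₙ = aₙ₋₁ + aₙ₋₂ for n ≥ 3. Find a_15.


Computing iteratively: 5, 1, 6, 7, 13, 20, 33, 53, 86, 139, 225, 364, ...
a_15 = 1542

a_15 = 1542


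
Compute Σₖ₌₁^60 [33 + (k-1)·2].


aₙ = 33 + (60-1)×2 = 151
Sₙ = n(a₁+aₙ)/2 = 60×(33+151)/2
= 60×184/2 = 5520

S_60 = 5520


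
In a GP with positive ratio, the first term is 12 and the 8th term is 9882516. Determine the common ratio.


r^(n-1) = aₙ/a₁
r^7 = 9882516/12 = 823543
r = 823543^(1/7)
= 7

r = 7


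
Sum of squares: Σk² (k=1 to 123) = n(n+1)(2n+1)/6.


n = 123
n(n+1)(2n+1)/6 = 123×124×247/6
= 3767244/6 = 627874

Σk² = 627874


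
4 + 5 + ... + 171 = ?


Σₖ₌4^171 k = Σₖ₌₁^171 k − Σₖ₌₁^3 k
= 171·172/2 − 3·4/2
= 14706 − 6 = 14700

Σk = 14700


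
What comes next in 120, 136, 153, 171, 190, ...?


Pattern: triangular numbers: n(n+1)/2
Terms: 120, 136, 153, 171, 190
Next term = 210

Next term = 210


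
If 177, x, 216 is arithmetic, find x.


AM = (177 + 216)/2 = 393/2 = 196.5

AM = 196.5


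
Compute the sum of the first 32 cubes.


n(n+1)/2 = 32×33/2 = 528
Σk³ = 528² = 278784

Σk³ = 278784


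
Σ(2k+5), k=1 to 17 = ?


Σ(2k+5) = 2·Σk + 5·n
= 2·153 + 5·17
= 306 + 85 = 391

Σ = 391


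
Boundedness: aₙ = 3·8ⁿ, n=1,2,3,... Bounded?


aₙ = 3·8ⁿ → as n→∞, aₙ→∞ (since base 8 > 1)
No finite upper bound exists
The sequence is UNBOUNDED

Unbounded (aₙ → ∞ as n → ∞)


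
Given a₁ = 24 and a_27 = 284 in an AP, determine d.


d = (aₙ - a₁)/(n-1)
= (284 - 24)/(27-1)
= 260/26 = 10

d = 10


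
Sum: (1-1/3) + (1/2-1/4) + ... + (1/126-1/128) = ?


Telescoping with gap 2: two head and two tail terms survive.
= (1 + 1/2) - (1/127 + 1/128)
= 3/2 - 1/127 - 1/128 = 24129/16256

Sum = 24129/16256


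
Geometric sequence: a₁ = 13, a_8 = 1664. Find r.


r^(n-1) = aₙ/a₁
r^7 = 1664/13 = 128
r = 128^(1/7)
= 2

r = 2


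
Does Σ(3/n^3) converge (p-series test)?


p-series test: Σ c/n^p converges if p > 1, diverges if p ≤ 1 (constant c > 0 doesn't affect convergence).
p = 3
3 > 1 → CONVERGES

Converges (p = 3 > 1)


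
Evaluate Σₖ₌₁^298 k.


n(n+1)/2 = 298×299/2 = 89102/2 = 44551

Σk = 44551


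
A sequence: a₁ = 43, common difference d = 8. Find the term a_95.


aₙ = a₁ + (n-1)d
= 43 + (95-1)×8
= 43 + 752
= 795

a_95 = 795


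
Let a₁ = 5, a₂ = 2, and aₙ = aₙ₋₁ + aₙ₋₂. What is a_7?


Computing iteratively: 5, 2, 7, 9, 16, 25, 41
a_7 = 41

a_7 = 41


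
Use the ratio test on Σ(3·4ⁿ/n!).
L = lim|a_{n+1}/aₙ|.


aₙ = 3·4^n/n!
a_{n+1}/aₙ = 4^(n+1)/(n+1)! × n!/4^n  (constant 3 cancels)
= 4/(n+1)
L = lim(n→∞) 4/(n+1) = 0
L < 1 → series CONVERGES

Converges (ratio test: L = 0 < 1)


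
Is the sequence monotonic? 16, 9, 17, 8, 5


Differences: -7, 8, -9, -3
Difference at position 2 is +8 (> 0) but position 1 is -7 (< 0) — sequence both rises and falls
→ NOT monotonic

Not monotonic


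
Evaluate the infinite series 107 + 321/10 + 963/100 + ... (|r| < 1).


S∞ = a₁/(1-r) = 107/(1 - 3/10)
= 107/(7/10)
= 1070/7

S∞ = 1070/7


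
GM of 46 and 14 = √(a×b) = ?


GM = √(46×14) = √644 = 25.3772

GM = 25.3772


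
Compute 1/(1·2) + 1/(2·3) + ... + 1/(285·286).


1/(k(k+1)) = 1/k - 1/(k+1) (partial fractions)
Telescoping: Σ = 1 - 1/286 = 285/286

Sum = 285/286


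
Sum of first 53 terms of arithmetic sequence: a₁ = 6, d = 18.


aₙ = 6 + (53-1)×18 = 942
Sₙ = n(a₁+aₙ)/2 = 53×(6+942)/2
= 53×948/2 = 25122

S_53 = 25122


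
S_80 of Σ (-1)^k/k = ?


S = -1 + 1/2 - 1/3 + 1/4 - 1/5 + 1/6 - 1/7 + 1/8 ± ...
= -0.6869
(Full series converges to -ln(2) ≈ -0.6931)

S_80 = -0.6869


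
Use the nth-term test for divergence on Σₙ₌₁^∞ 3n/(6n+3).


lim(n→∞) 3n/(6n+3) = 3/6 = 1/2  (divide numerator and denominator by n)
lim aₙ = 1/2 ≠ 0 → series DIVERGES

Diverges (lim aₙ = 1/2 ≠ 0)


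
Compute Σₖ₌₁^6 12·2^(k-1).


Sₙ = 12×(2^6 - 1)/(2 - 1)
= 12×(64 - 1)/1
= 12×63/1
= 756

S_6 = 756


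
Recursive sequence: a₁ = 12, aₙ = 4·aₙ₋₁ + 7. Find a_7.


Computing step by step:
a_1 = 12
a_2 = 55
a_3 = 227
a_4 = 915
a_5 = 3667
a_6 = 14675
a_7 = 58707


a_7 = 58707


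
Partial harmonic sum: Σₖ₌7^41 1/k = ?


Σₖ₌7^41 1/k = 1/7 + 1/8 + 1/9 + ... + 1/41
= 36900356046679493/19914562703599200
≈ 1.8529

Sum = 36900356046679493/19914562703599200 ≈ 1.8529


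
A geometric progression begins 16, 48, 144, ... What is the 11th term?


aₙ = a₁·r^(n-1)
= 16×3^10
= 16×59049
= 944784

a_11 = 944784


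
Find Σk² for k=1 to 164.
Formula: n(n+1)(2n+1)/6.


n = 164
n(n+1)(2n+1)/6 = 164×165×329/6
= 8902740/6 = 1483790

Σk² = 1483790


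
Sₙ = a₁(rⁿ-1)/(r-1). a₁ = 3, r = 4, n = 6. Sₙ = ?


Sₙ = 3×(4^6 - 1)/(4 - 1)
= 3×(4096 - 1)/3
= 3×4095/3
= 4095

S_6 = 4095


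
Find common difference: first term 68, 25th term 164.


d = (aₙ - a₁)/(n-1)
= (164 - 68)/(25-1)
= 96/24 = 4

d = 4


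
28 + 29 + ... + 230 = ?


Σₖ₌28^230 k = Σₖ₌₁^230 k − Σₖ₌₁^27 k
= 230·231/2 − 27·28/2
= 26565 − 378 = 26187

Σk = 26187


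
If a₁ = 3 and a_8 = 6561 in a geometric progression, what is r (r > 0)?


r^(n-1) = aₙ/a₁
r^7 = 6561/3 = 2187
r = 2187^(1/7)
= 3

r = 3


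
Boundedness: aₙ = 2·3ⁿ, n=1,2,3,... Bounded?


aₙ = 2·3ⁿ → as n→∞, aₙ→∞ (since base 3 > 1)
No finite upper bound exists
The sequence is UNBOUNDED

Unbounded (aₙ → ∞ as n → ∞)


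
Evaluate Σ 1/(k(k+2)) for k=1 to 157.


1/(k(k+2)) = (1/2)·(1/k - 1/(k+2)) (partial fractions)
Telescoping: Σ = (1/2)·(1 + 1/2 - 1/158 - 1/159) = 18683/25122

Sum = 18683/25122


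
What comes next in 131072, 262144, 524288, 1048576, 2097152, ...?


Pattern: powers of 2: 2ⁿ
Terms: 131072, 262144, 524288, 1048576, 2097152
Next term = 4194304

Next term = 4194304


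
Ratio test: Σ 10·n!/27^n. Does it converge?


aₙ = 10·n!/27^n
a_{n+1}/aₙ = (n+1)!/27^(n+1) × 27^n/n!  (constant 10 cancels)
= (n+1)/27
L = lim(n→∞) (n+1)/27 = ∞
L > 1 → series DIVERGES

Diverges (ratio test: L = ∞ > 1)


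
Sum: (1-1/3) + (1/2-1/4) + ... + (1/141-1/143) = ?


Telescoping with gap 2: two head and two tail terms survive.
= (1 + 1/2) - (1/142 + 1/143)
= 3/2 - 1/142 - 1/143 = 15087/10153

Sum = 15087/10153


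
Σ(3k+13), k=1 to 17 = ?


Σ(3k+13) = 3·Σk + 13·n
= 3·153 + 13·17
= 459 + 221 = 680

Σ = 680


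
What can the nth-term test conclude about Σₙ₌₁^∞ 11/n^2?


lim(n→∞) 11/n^2 = 0
lim aₙ = 0 → nth-term test is INCONCLUSIVE
(Need other tests; this is actually a convergent p-series with p=2 > 1)

Inconclusive (lim aₙ = 0; need another test)


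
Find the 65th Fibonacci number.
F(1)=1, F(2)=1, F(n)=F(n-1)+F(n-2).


Fibonacci sequence: 1, 1, 2, 3, 5, 8, 13, 21, 34, 55, 89, ...
F(65) = 17167680177565

F(65) = 17167680177565


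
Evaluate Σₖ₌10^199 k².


Σₖ₌10^199 k² = Σₖ₌₁^199 k² − Σₖ₌₁^9 k²
= 199·200·399/6 − 9·10·19/6
= 2646700 − 285 = 2646415

Σk² = 2646415


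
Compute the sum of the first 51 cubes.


n(n+1)/2 = 51×52/2 = 1326
Σk³ = 1326² = 1758276

Σk³ = 1758276


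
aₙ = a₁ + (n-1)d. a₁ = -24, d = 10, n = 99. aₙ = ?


aₙ = a₁ + (n-1)d
= -24 + (99-1)×10
= -24 + 980
= 956

a_99 = 956


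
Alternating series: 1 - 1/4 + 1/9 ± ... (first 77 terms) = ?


S = 1 - 1/4 + 1/9 - 1/16 + 1/25 - 1/36 + 1/49 - 1/64 ± ...
= 0.8226
(Full series converges to +π²/12 ≈ +0.8225)

S_77 = 0.8226


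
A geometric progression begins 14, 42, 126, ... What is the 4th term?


aₙ = a₁·r^(n-1)
= 14×3^3
= 14×27
= 378

a_4 = 378


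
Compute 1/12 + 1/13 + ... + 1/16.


Σₖ₌12^16 1/k = 1/12 + 1/13 + 1/14 + 1/15 + 1/16
= 2627/7280
≈ 0.3609

Sum = 2627/7280 ≈ 0.3609


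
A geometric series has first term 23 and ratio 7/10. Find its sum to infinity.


S∞ = a₁/(1-r) = 23/(1 - 7/10)
= 23/(3/10)
= 230/3

S∞ = 230/3


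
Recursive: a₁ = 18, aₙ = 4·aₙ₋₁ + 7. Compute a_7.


Computing step by step:
a_1 = 18
a_2 = 79
a_3 = 323
a_4 = 1299
a_5 = 5203
a_6 = 20819
a_7 = 83283


a_7 = 83283


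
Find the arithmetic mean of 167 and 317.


AM = (167 + 317)/2 = 484/2 = 242

AM = 242


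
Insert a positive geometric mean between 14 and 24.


GM = √(14×24) = √336 = 18.3303

GM = 18.3303


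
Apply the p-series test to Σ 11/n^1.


p-series test: Σ c/n^p converges if p > 1, diverges if p ≤ 1 (constant c > 0 doesn't affect convergence).
p = 1
1 ≤ 1 → DIVERGES

Diverges (p = 1 ≤ 1)


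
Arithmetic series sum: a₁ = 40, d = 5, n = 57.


aₙ = 40 + (57-1)×5 = 320
Sₙ = n(a₁+aₙ)/2 = 57×(40+320)/2
= 57×360/2 = 10260

S_57 = 10260


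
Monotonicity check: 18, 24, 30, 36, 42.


Differences: 6, 6, 6, 6
All differences > 0 → strictly INCREASING

Monotonically increasing


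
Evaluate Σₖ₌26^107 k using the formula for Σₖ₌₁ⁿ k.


Σₖ₌26^107 k = Σₖ₌₁^107 k − Σₖ₌₁^25 k
= 107·108/2 − 25·26/2
= 5778 − 325 = 5453

Σk = 5453


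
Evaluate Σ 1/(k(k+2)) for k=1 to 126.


1/(k(k+2)) = (1/2)·(1/k - 1/(k+2)) (partial fractions)
Telescoping: Σ = (1/2)·(1 + 1/2 - 1/127 - 1/128) = 24129/32512

Sum = 24129/32512


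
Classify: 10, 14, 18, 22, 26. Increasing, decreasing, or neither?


Differences: 4, 4, 4, 4
All differences > 0 → strictly INCREASING

Monotonically increasing


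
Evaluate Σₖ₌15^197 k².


Σₖ₌15^197 k² = Σₖ₌₁^197 k² − Σₖ₌₁^14 k²
= 197·198·395/6 − 14·15·29/6
= 2567895 − 1015 = 2566880

Σk² = 2566880


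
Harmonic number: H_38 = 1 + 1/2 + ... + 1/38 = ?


H_38 = 1/1 + 1/2 + 1/3 + ... + 1/38
= 2053580969474233/485721041551200
≈ 4.2279

H_38 = 2053580969474233/485721041551200 ≈ 4.2279


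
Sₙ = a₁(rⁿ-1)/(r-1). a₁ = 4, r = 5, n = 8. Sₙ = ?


Sₙ = 4×(5^8 - 1)/(5 - 1)
= 4×(390625 - 1)/4
= 4×390624/4
= 390624

S_8 = 390624


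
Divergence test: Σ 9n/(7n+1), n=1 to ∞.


lim(n→∞) 9n/(7n+1) = 9/7 = 9/7  (divide numerator and denominator by n)
lim aₙ = 9/7 ≠ 0 → series DIVERGES

Diverges (lim aₙ = 9/7 ≠ 0)


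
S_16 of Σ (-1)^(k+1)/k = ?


S = 1 - 1/2 + 1/3 - 1/4 + 1/5 - 1/6 + 1/7 - 1/8 ± ...
= 0.6629
(Full series converges to +ln(2) ≈ +0.6931)

S_16 = 0.6629


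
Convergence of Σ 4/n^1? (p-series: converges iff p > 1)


p-series test: Σ c/n^p converges if p > 1, diverges if p ≤ 1 (constant c > 0 doesn't affect convergence).
p = 1
1 ≤ 1 → DIVERGES

Diverges (p = 1 ≤ 1)


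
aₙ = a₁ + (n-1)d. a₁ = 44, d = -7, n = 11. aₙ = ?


aₙ = a₁ + (n-1)d
= 44 + (11-1)×-7
= 44 - 70
= -26

a_11 = -26


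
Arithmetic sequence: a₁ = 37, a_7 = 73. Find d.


d = (aₙ - a₁)/(n-1)
= (73 - 37)/(7-1)
= 36/6 = 6

d = 6


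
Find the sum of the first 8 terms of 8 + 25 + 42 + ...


aₙ = 8 + (8-1)×17 = 127
Sₙ = n(a₁+aₙ)/2 = 8×(8+127)/2
= 8×135/2 = 540

S_8 = 540


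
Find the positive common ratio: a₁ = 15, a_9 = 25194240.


r^(n-1) = aₙ/a₁
r^8 = 25194240/15 = 1679616
r = 1679616^(1/8)
= ±6; taking r > 0 gives r = 6

r = 6


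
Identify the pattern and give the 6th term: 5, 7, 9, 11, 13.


Pattern: arithmetic (d=2)
Terms: 5, 7, 9, 11, 13
Next term = 15

Next term = 15


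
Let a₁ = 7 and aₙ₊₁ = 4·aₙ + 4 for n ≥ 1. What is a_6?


Computing step by step:
a_1 = 7
a_2 = 32
a_3 = 132
a_4 = 532
a_5 = 2132
a_6 = 8532


a_6 = 8532


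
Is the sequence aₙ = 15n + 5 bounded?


aₙ = 15n + 5 → as n→∞, aₙ→∞
No finite upper bound exists
The sequence is UNBOUNDED

Unbounded (aₙ → ∞ as n → ∞)


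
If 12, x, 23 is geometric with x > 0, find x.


GM = √(12×23) = √276 = 16.6132

GM = 16.6132


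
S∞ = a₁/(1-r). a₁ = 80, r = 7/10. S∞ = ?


S∞ = a₁/(1-r) = 80/(1 - 7/10)
= 80/(3/10)
= 800/3

S∞ = 800/3


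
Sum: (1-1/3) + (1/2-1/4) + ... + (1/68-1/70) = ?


Telescoping with gap 2: two head and two tail terms survive.
= (1 + 1/2) - (1/69 + 1/70)
= 3/2 - 1/69 - 1/70 = 3553/2415

Sum = 3553/2415


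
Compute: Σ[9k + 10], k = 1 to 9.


Σ(9k+10) = 9·Σk + 10·n
= 9·45 + 10·9
= 405 + 90 = 495

Σ = 495


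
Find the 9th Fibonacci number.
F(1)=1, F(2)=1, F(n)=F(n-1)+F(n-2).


Fibonacci sequence: 1, 1, 2, 3, 5, 8, 13, 21, 34
F(9) = 34

F(9) = 34


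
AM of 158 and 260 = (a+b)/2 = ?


AM = (158 + 260)/2 = 418/2 = 209

AM = 209


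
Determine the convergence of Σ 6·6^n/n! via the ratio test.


aₙ = 6·6^n/n!
a_{n+1}/aₙ = 6^(n+1)/(n+1)! × n!/6^n  (constant 6 cancels)
= 6/(n+1)
L = lim(n→∞) 6/(n+1) = 0
L < 1 → series CONVERGES

Converges (ratio test: L = 0 < 1)


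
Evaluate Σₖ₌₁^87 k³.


n(n+1)/2 = 87×88/2 = 3828
Σk³ = 3828² = 14653584

Σk³ = 14653584


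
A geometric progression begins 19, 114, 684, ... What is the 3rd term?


aₙ = a₁·r^(n-1)
= 19×6^2
= 19×36
= 684

a_3 = 684


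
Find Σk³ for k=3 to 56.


Σₖ₌3^56 k³ = [56·57/2]² − [2·3/2]²
= 2547216 − 9 = 2547207

Σk³ = 2547207


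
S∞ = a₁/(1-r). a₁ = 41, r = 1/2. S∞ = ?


S∞ = a₁/(1-r) = 41/(1 - 1/2)
= 41/(1/2)
= 82

S∞ = 82


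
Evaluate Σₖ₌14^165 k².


Σₖ₌14^165 k² = Σₖ₌₁^165 k² − Σₖ₌₁^13 k²
= 165·166·331/6 − 13·14·27/6
= 1511015 − 819 = 1510196

Σk² = 1510196


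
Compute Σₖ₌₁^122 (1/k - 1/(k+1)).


Telescoping: adjacent terms cancel.
= 1/1 - 1/123
= 1 - 1/123 = 122/123

Sum = 122/123


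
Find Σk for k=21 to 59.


Σₖ₌21^59 k = Σₖ₌₁^59 k − Σₖ₌₁^20 k
= 59·60/2 − 20·21/2
= 1770 − 210 = 1560

Σk = 1560


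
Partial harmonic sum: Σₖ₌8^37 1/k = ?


Σₖ₌8^37 1/k = 1/8 + 1/9 + 1/10 + ... + 1/37
= 111627652111399/69388720221600
≈ 1.6087

Sum = 111627652111399/69388720221600 ≈ 1.6087


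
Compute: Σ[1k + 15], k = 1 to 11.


Σ(1k+15) = 1·Σk + 15·n
= 1·66 + 15·11
= 66 + 165 = 231

Σ = 231


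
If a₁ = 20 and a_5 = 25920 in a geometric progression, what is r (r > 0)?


r^(n-1) = aₙ/a₁
r^4 = 25920/20 = 1296
r = 1296^(1/4)
= ±6; taking r > 0 gives r = 6

r = 6


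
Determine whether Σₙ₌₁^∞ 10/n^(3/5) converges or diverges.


p-series test: Σ c/n^p converges if p > 1, diverges if p ≤ 1 (constant c > 0 doesn't affect convergence).
p = 3/5
3/5 ≤ 1 → DIVERGES

Diverges (p = 3/5 ≤ 1)


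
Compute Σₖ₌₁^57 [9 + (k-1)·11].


aₙ = 9 + (57-1)×11 = 625
Sₙ = n(a₁+aₙ)/2 = 57×(9+625)/2
= 57×634/2 = 18069

S_57 = 18069


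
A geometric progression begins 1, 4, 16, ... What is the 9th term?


aₙ = a₁·r^(n-1)
= 1×4^8
= 1×65536
= 65536

a_9 = 65536


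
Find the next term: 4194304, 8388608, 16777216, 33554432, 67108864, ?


Pattern: powers of 2: 2ⁿ
Terms: 4194304, 8388608, 16777216, 33554432, 67108864
Next term = 134217728

Next term = 134217728


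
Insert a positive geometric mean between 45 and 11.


GM = √(45×11) = √495 = 22.2486

GM = 22.2486


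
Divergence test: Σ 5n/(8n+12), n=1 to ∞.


lim(n→∞) 5n/(8n+12) = 5/8 = 5/8  (divide numerator and denominator by n)
lim aₙ = 5/8 ≠ 0 → series DIVERGES

Diverges (lim aₙ = 5/8 ≠ 0)


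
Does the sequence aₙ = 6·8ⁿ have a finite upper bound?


aₙ = 6·8ⁿ → as n→∞, aₙ→∞ (since base 8 > 1)
No finite upper bound exists
The sequence is UNBOUNDED

Unbounded (aₙ → ∞ as n → ∞)


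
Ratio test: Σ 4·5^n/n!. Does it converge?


aₙ = 4·5^n/n!
a_{n+1}/aₙ = 5^(n+1)/(n+1)! × n!/5^n  (constant 4 cancels)
= 5/(n+1)
L = lim(n→∞) 5/(n+1) = 0
L < 1 → series CONVERGES

Converges (ratio test: L = 0 < 1)


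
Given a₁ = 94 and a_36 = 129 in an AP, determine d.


d = (aₙ - a₁)/(n-1)
= (129 - 94)/(36-1)
= 35/35 = 1

d = 1


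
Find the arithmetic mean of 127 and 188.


AM = (127 + 188)/2 = 315/2 = 157.5

AM = 157.5


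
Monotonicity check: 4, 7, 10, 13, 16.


Differences: 3, 3, 3, 3
All differences > 0 → strictly INCREASING

Monotonically increasing


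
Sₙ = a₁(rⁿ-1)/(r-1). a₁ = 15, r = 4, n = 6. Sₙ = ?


Sₙ = 15×(4^6 - 1)/(4 - 1)
= 15×(4096 - 1)/3
= 15×4095/3
= 20475

S_6 = 20475


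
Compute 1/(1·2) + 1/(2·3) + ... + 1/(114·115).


1/(k(k+1)) = 1/k - 1/(k+1) (partial fractions)
Telescoping: Σ = 1 - 1/115 = 114/115

Sum = 114/115


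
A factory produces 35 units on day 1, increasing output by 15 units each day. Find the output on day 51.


aₙ = a₁ + (n-1)d
= 35 + (51-1)×15
= 35 + 750
= 785

a_51 = 785


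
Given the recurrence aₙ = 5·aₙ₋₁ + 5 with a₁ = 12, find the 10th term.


Computing step by step:
a_1 = 12
a_2 = 65
a_3 = 330
a_4 = 1655
a_5 = 8280
a_6 = 41405
a_7 = 207030
a_8 = 1035155
a_9 = 5175780
a_10 = 25878905


a_10 = 25878905


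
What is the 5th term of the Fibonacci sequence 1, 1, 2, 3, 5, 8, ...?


Fibonacci sequence: 1, 1, 2, 3, 5
F(5) = 5

F(5) = 5


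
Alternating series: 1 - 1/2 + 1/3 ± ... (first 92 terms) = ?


S = 1 - 1/2 + 1/3 - 1/4 + 1/5 - 1/6 + 1/7 - 1/8 ± ...
= 0.6877
(Full series converges to +ln(2) ≈ +0.6931)

S_92 = 0.6877


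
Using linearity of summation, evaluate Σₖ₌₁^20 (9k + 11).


Σ(9k+11) = 9·Σk + 11·n
= 9·210 + 11·20
= 1890 + 220 = 2110

Σ = 2110


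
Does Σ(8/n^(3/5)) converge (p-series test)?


p-series test: Σ c/n^p converges if p > 1, diverges if p ≤ 1 (constant c > 0 doesn't affect convergence).
p = 3/5
3/5 ≤ 1 → DIVERGES

Diverges (p = 3/5 ≤ 1)


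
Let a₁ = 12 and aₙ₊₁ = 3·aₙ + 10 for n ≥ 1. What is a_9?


Computing step by step:
a_1 = 12
a_2 = 46
a_3 = 148
a_4 = 454
a_5 = 1372
a_6 = 4126
a_7 = 12388
a_8 = 37174
a_9 = 111532


a_9 = 111532


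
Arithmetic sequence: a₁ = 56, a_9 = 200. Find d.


d = (aₙ - a₁)/(n-1)
= (200 - 56)/(9-1)
= 144/8 = 18

d = 18


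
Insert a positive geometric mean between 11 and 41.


GM = √(11×41) = √451 = 21.2368

GM = 21.2368


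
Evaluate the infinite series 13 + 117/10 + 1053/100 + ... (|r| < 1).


S∞ = a₁/(1-r) = 13/(1 - 9/10)
= 13/(1/10)
= 130

S∞ = 130


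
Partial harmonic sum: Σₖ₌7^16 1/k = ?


Σₖ₌7^16 1/k = 1/7 + 1/8 + 1/9 + 1/10 + 1/11 + 1/12 + 1/13 + 1/14 + 1/15 + 1/16
= 134159/144144
≈ 0.9307

Sum = 134159/144144 ≈ 0.9307


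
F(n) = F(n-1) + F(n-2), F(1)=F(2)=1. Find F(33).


Fibonacci sequence: 1, 1, 2, 3, 5, 8, 13, 21, 34, 55, 89, ...
F(33) = 3524578

F(33) = 3524578


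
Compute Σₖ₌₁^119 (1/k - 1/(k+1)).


Telescoping: adjacent terms cancel.
= 1/1 - 1/120
= 1 - 1/120 = 119/120

Sum = 119/120


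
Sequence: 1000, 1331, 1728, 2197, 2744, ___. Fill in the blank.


Pattern: perfect cubes: n³
Terms: 1000, 1331, 1728, 2197, 2744
Next term = 3375

Next term = 3375


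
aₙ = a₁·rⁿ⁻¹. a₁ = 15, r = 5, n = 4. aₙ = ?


aₙ = a₁·r^(n-1)
= 15×5^3
= 15×125
= 1875

a_4 = 1875


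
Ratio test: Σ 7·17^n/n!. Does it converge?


aₙ = 7·17^n/n!
a_{n+1}/aₙ = 17^(n+1)/(n+1)! × n!/17^n  (constant 7 cancels)
= 17/(n+1)
L = lim(n→∞) 17/(n+1) = 0
L < 1 → series CONVERGES

Converges (ratio test: L = 0 < 1)


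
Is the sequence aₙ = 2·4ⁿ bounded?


aₙ = 2·4ⁿ → as n→∞, aₙ→∞ (since base 4 > 1)
No finite upper bound exists
The sequence is UNBOUNDED

Unbounded (aₙ → ∞ as n → ∞)


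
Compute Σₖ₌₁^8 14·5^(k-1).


Sₙ = 14×(5^8 - 1)/(5 - 1)
= 14×(390625 - 1)/4
= 14×390624/4
= 1367184

S_8 = 1367184


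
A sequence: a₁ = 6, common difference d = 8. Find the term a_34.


aₙ = a₁ + (n-1)d
= 6 + (34-1)×8
= 6 + 264
= 270

a_34 = 270


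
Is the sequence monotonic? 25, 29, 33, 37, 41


Differences: 4, 4, 4, 4
All differences > 0 → strictly INCREASING

Monotonically increasing


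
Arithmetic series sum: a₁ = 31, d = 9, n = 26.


aₙ = 31 + (26-1)×9 = 256
Sₙ = n(a₁+aₙ)/2 = 26×(31+256)/2
= 26×287/2 = 3731

S_26 = 3731


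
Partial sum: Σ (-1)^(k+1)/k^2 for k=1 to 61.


S = 1 - 1/4 + 1/9 - 1/16 + 1/25 - 1/36 + 1/49 - 1/64 ± ...
= 0.8226
(Full series converges to +π²/12 ≈ +0.8225)

S_61 = 0.8226


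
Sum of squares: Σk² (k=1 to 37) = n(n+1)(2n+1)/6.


n = 37
n(n+1)(2n+1)/6 = 37×38×75/6
= 105450/6 = 17575

Σk² = 17575


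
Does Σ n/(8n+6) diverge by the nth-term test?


lim(n→∞) n/(8n+6) = 1/8 = 1/8  (divide numerator and denominator by n)
lim aₙ = 1/8 ≠ 0 → series DIVERGES

Diverges (lim aₙ = 1/8 ≠ 0)


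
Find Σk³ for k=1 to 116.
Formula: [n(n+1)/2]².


n(n+1)/2 = 116×117/2 = 6786
Σk³ = 6786² = 46049796

Σk³ = 46049796


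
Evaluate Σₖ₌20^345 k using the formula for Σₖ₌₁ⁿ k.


Σₖ₌20^345 k = Σₖ₌₁^345 k − Σₖ₌₁^19 k
= 345·346/2 − 19·20/2
= 59685 − 190 = 59495

Σk = 59495


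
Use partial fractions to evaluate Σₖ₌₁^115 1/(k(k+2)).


1/(k(k+2)) = (1/2)·(1/k - 1/(k+2)) (partial fractions)
Telescoping: Σ = (1/2)·(1 + 1/2 - 1/116 - 1/117) = 20125/27144

Sum = 20125/27144


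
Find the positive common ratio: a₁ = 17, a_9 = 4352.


r^(n-1) = aₙ/a₁
r^8 = 4352/17 = 256
r = 256^(1/8)
= ±2; taking r > 0 gives r = 2

r = 2


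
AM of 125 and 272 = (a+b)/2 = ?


AM = (125 + 272)/2 = 397/2 = 198.5

AM = 198.5


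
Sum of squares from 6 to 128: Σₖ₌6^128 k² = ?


Σₖ₌6^128 k² = Σₖ₌₁^128 k² − Σₖ₌₁^5 k²
= 128·129·257/6 − 5·6·11/6
= 707264 − 55 = 707209

Σk² = 707209


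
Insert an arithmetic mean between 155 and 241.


AM = (155 + 241)/2 = 396/2 = 198

AM = 198


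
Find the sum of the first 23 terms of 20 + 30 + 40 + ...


aₙ = 20 + (23-1)×10 = 240
Sₙ = n(a₁+aₙ)/2 = 23×(20+240)/2
= 23×260/2 = 2990

S_23 = 2990


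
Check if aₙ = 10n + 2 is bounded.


aₙ = 10n + 2 → as n→∞, aₙ→∞
No finite upper bound exists
The sequence is UNBOUNDED

Unbounded (aₙ → ∞ as n → ∞)


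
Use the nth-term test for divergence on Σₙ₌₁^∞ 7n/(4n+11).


lim(n→∞) 7n/(4n+11) = 7/4 = 7/4  (divide numerator and denominator by n)
lim aₙ = 7/4 ≠ 0 → series DIVERGES

Diverges (lim aₙ = 7/4 ≠ 0)


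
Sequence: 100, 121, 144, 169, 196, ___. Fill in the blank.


Pattern: perfect squares: n²
Terms: 100, 121, 144, 169, 196
Next term = 225

Next term = 225


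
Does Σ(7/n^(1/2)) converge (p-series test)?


p-series test: Σ c/n^p converges if p > 1, diverges if p ≤ 1 (constant c > 0 doesn't affect convergence).
p = 1/2
1/2 ≤ 1 → DIVERGES

Diverges (p = 1/2 ≤ 1)


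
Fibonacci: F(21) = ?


Fibonacci sequence: 1, 1, 2, 3, 5, 8, 13, 21, 34, 55, 89, ...
F(21) = 10946

F(21) = 10946


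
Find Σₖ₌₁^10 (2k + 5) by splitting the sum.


Σ(2k+5) = 2·Σk + 5·n
= 2·55 + 5·10
= 110 + 50 = 160

Σ = 160


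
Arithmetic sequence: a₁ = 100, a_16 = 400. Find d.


d = (aₙ - a₁)/(n-1)
= (400 - 100)/(16-1)
= 300/15 = 20

d = 20


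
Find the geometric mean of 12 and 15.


GM = √(12×15) = √180 = 13.4164

GM = 13.4164


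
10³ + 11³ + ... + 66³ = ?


Σₖ₌10^66 k³ = [66·67/2]² − [9·10/2]²
= 4888521 − 2025 = 4886496

Σk³ = 4886496


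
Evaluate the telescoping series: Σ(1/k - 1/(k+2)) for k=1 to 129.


Telescoping with gap 2: two head and two tail terms survive.
= (1 + 1/2) - (1/130 + 1/131)
= 3/2 - 1/130 - 1/131 = 12642/8515

Sum = 12642/8515


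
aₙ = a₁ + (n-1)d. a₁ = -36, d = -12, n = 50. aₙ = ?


aₙ = a₁ + (n-1)d
= -36 + (50-1)×-12
= -36 - 588
= -624

a_50 = -624


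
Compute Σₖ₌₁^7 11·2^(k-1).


Sₙ = 11×(2^7 - 1)/(2 - 1)
= 11×(128 - 1)/1
= 11×127/1
= 1397

S_7 = 1397


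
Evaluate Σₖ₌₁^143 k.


n(n+1)/2 = 143×144/2 = 20592/2 = 10296

Σk = 10296


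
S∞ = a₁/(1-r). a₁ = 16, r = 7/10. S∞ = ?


S∞ = a₁/(1-r) = 16/(1 - 7/10)
= 16/(3/10)
= 160/3

S∞ = 160/3


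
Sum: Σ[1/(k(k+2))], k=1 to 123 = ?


1/(k(k+2)) = (1/2)·(1/k - 1/(k+2)) (partial fractions)
Telescoping: Σ = (1/2)·(1 + 1/2 - 1/124 - 1/125) = 23001/31000

Sum = 23001/31000


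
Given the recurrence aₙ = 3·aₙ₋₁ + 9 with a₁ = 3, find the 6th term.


Computing step by step:
a_1 = 3
a_2 = 18
a_3 = 63
a_4 = 198
a_5 = 603
a_6 = 1818


a_6 = 1818


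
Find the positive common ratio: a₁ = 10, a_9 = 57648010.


r^(n-1) = aₙ/a₁
r^8 = 57648010/10 = 5764801
r = 5764801^(1/8)
= ±7; taking r > 0 gives r = 7

r = 7


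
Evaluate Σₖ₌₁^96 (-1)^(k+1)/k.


S = 1 - 1/2 + 1/3 - 1/4 + 1/5 - 1/6 + 1/7 - 1/8 ± ...
= 0.688
(Full series converges to +ln(2) ≈ +0.6931)

S_96 = 0.688


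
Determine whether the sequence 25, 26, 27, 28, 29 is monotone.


Differences: 1, 1, 1, 1
All differences > 0 → strictly INCREASING

Monotonically increasing


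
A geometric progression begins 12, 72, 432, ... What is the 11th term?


aₙ = a₁·r^(n-1)
= 12×6^10
= 12×60466176
= 725594112

a_11 = 725594112


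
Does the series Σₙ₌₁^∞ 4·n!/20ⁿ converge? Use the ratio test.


aₙ = 4·n!/20^n
a_{n+1}/aₙ = (n+1)!/20^(n+1) × 20^n/n!  (constant 4 cancels)
= (n+1)/20
L = lim(n→∞) (n+1)/20 = ∞
L > 1 → series DIVERGES

Diverges (ratio test: L = ∞ > 1)


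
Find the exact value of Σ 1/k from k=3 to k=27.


Σₖ₌3^27 1/k = 1/3 + 1/4 + 1/5 + ... + 1/27
= 192066102203/80313433200
≈ 2.3915

Sum = 192066102203/80313433200 ≈ 2.3915


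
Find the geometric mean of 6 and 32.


GM = √(6×32) = √192 = 13.8564

GM = 13.8564


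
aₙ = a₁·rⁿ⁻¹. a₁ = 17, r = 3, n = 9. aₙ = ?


aₙ = a₁·r^(n-1)
= 17×3^8
= 17×6561
= 111537

a_9 = 111537


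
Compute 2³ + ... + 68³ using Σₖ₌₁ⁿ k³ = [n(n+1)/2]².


Σₖ₌2^68 k³ = [68·69/2]² − [1·2/2]²
= 5503716 − 1 = 5503715

Σk³ = 5503715


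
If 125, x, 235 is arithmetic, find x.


AM = (125 + 235)/2 = 360/2 = 180

AM = 180


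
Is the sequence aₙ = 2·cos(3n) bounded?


For all n, -1 ≤ cos(3n) ≤ 1, so -2 ≤ 2·cos(3n) ≤ 2
Lower bound: -2, Upper bound: 2
The sequence IS bounded

Bounded (-2 ≤ aₙ ≤ 2)


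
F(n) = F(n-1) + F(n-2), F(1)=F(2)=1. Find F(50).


Fibonacci sequence: 1, 1, 2, 3, 5, 8, 13, 21, 34, 55, 89, ...
F(50) = 12586269025

F(50) = 12586269025


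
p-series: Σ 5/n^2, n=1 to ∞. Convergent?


p-series test: Σ c/n^p converges if p > 1, diverges if p ≤ 1 (constant c > 0 doesn't affect convergence).
p = 2
2 > 1 → CONVERGES

Converges (p = 2 > 1)


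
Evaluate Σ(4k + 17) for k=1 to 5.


Σ(4k+17) = 4·Σk + 17·n
= 4·15 + 17·5
= 60 + 85 = 145

Σ = 145


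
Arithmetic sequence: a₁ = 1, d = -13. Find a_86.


aₙ = a₁ + (n-1)d
= 1 + (86-1)×-13
= 1 - 1105
= -1104

a_86 = -1104


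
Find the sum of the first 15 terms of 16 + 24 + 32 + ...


aₙ = 16 + (15-1)×8 = 128
Sₙ = n(a₁+aₙ)/2 = 15×(16+128)/2
= 15×144/2 = 1080

S_15 = 1080


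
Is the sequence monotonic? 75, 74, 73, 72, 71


Differences: -1, -1, -1, -1
All differences < 0 → strictly DECREASING

Monotonically decreasing


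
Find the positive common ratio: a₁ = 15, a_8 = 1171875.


r^(n-1) = aₙ/a₁
r^7 = 1171875/15 = 78125
r = 78125^(1/7)
= 5

r = 5


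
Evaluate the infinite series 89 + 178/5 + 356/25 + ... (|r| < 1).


S∞ = a₁/(1-r) = 89/(1 - 2/5)
= 89/(3/5)
= 445/3

S∞ = 445/3


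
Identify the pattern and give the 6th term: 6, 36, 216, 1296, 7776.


Pattern: geometric (r=6)
Terms: 6, 36, 216, 1296, 7776
Next term = 46656

Next term = 46656


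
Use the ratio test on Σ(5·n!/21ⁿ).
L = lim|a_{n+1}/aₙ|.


aₙ = 5·n!/21^n
a_{n+1}/aₙ = (n+1)!/21^(n+1) × 21^n/n!  (constant 5 cancels)
= (n+1)/21
L = lim(n→∞) (n+1)/21 = ∞
L > 1 → series DIVERGES

Diverges (ratio test: L = ∞ > 1)


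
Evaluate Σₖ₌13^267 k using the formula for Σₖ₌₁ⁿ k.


Σₖ₌13^267 k = Σₖ₌₁^267 k − Σₖ₌₁^12 k
= 267·268/2 − 12·13/2
= 35778 − 78 = 35700

Σk = 35700


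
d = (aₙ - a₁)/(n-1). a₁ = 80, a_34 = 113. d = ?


d = (aₙ - a₁)/(n-1)
= (113 - 80)/(34-1)
= 33/33 = 1

d = 1


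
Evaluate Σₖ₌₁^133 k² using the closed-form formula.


n = 133
n(n+1)(2n+1)/6 = 133×134×267/6
= 4758474/6 = 793079

Σk² = 793079


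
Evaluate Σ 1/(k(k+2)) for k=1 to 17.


1/(k(k+2)) = (1/2)·(1/k - 1/(k+2)) (partial fractions)
Telescoping: Σ = (1/2)·(1 + 1/2 - 1/18 - 1/19) = 119/171

Sum = 119/171


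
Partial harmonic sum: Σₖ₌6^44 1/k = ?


Σₖ₌6^44 1/k = 1/6 + 1/7 + 1/8 + ... + 1/44
= 2811602488175143027/1345655451257488800
≈ 2.0894

Sum = 2811602488175143027/1345655451257488800 ≈ 2.0894


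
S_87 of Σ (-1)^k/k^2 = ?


S = -1 + 1/4 - 1/9 + 1/16 - 1/25 + 1/36 - 1/49 + 1/64 ± ...
= -0.8225
(Full series converges to -π²/12 ≈ -0.8225)

S_87 = -0.8225


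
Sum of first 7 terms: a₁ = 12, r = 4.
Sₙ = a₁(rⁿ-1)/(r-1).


Sₙ = 12×(4^7 - 1)/(4 - 1)
= 12×(16384 - 1)/3
= 12×16383/3
= 65532

S_7 = 65532


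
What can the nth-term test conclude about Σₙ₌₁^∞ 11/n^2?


lim(n→∞) 11/n^2 = 0
lim aₙ = 0 → nth-term test is INCONCLUSIVE
(Need other tests; this is actually a convergent p-series with p=2 > 1)

Inconclusive (lim aₙ = 0; need another test)


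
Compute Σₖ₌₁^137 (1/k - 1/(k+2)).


Telescoping with gap 2: two head and two tail terms survive.
= (1 + 1/2) - (1/138 + 1/139)
= 3/2 - 1/138 - 1/139 = 14248/9591

Sum = 14248/9591
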